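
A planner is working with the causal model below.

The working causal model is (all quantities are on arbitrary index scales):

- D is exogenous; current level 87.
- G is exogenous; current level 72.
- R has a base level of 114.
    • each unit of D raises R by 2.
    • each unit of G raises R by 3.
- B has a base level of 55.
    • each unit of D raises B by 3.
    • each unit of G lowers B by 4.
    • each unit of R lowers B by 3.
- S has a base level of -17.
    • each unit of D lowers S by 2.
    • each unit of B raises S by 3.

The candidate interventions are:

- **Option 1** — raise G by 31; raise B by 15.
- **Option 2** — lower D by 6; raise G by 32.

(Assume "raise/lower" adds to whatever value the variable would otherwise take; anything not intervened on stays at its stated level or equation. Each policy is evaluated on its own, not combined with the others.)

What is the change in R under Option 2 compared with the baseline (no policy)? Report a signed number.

84

Baseline:
  D = 87
  G = 72
  R = 114 + 2·87 + 3·72 = 504
Option 2 (D − 6, G + 32):
  D = 87 − 6 = 81
  G = 72 + 32 = 104
  R = 114 + 2·81 + 3·104 = 588
Change in R: 588 − 504 = 84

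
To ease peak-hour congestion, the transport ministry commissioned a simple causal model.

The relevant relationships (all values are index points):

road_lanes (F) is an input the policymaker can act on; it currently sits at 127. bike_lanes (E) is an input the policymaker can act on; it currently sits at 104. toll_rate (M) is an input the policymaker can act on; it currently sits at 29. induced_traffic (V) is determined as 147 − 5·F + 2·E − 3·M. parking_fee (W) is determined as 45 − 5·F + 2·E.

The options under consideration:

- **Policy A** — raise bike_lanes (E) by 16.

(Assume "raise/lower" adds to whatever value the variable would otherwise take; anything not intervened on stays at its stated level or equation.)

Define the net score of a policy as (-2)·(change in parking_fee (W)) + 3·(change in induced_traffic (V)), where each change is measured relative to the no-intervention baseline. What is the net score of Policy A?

Baseline:
  F = 127
  E = 104
  M = 29
  V = 147 − 5·127 + 2·104 − 3·29 = -367
  W = 45 − 5·127 + 2·104 = -382
Policy A (E + 16):
  F = 127
  E = 104 + 16 = 120
  M = 29
  V = 147 − 5·127 + 2·120 − 3·29 = -335
  W = 45 − 5·127 + 2·120 = -350
ΔW = -350 − (-382) = 32; ΔV = -335 − (-367) = 32
Score = (-2)·32 + 3·32 = 32

32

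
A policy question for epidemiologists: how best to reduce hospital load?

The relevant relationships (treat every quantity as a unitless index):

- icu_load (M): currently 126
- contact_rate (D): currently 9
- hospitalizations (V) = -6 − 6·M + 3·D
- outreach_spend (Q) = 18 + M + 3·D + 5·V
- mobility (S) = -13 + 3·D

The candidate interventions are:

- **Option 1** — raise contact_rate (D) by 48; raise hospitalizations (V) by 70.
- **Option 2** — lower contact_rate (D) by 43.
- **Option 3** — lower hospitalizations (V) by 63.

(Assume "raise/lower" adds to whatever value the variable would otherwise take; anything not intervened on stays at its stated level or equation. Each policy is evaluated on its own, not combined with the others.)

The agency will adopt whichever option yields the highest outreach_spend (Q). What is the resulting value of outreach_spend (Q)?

Option 1 (D + 48, V + 70):
  M = 126
  D = 9 + 48 = 57
  V = -6 − 6·126 + 3·57 (+70 from intervention) = -521
  Q = 18 + 126 + 3·57 + 5·(-521) = -2290
Option 2 (D − 43):
  M = 126
  D = 9 − 43 = -34
  V = -6 − 6·126 + 3·(-34) = -864
  Q = 18 + 126 + 3·(-34) + 5·(-864) = -4278
Option 3 (V − 63):
  M = 126
  D = 9
  V = -6 − 6·126 + 3·9 (−63 from intervention) = -798
  Q = 18 + 126 + 3·9 + 5·(-798) = -3819
Comparing — Option 1: Q=-2290, Option 2: Q=-4278, Option 3: Q=-3819. Highest is -2290 (Option 1).

-2290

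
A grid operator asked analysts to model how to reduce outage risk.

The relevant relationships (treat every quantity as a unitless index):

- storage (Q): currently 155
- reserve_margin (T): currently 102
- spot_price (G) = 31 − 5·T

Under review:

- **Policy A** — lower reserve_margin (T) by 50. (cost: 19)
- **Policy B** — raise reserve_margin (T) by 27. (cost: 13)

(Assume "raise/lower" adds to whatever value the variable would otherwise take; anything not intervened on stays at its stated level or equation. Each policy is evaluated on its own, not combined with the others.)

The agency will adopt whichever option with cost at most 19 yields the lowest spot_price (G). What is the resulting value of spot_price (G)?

-614

Policy A (T − 50):
  T = 102 − 50 = 52
  G = 31 − 5·52 = -229
Policy B (T + 27):
  T = 102 + 27 = 129
  G = 31 − 5·129 = -614
Comparing — Policy A: G=-229, Policy B: G=-614. Lowest is -614 (Policy B).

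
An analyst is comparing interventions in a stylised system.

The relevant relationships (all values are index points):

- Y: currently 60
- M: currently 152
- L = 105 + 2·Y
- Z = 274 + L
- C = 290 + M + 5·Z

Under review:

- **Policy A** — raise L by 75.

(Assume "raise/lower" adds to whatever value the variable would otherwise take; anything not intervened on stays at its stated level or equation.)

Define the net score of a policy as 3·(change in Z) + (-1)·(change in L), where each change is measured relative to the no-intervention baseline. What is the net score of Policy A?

150

Baseline:
  Y = 60
  L = 105 + 2·60 = 225
  Z = 274 + 225 = 499
Policy A (L + 75):
  Y = 60
  L = 105 + 2·60 (+75 from intervention) = 300
  Z = 274 + 300 = 574
ΔZ = 574 − 499 = 75; ΔL = 300 − 225 = 75
Score = 3·75 + (-1)·75 = 150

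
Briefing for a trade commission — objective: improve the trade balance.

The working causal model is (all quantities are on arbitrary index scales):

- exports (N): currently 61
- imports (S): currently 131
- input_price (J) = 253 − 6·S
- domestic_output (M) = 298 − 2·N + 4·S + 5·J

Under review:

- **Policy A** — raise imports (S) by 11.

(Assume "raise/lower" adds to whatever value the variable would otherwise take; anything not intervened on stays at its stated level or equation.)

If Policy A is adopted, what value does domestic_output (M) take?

-2251

Policy A (S + 11):
  N = 61
  S = 131 + 11 = 142
  J = 253 − 6·142 = -599
  M = 298 − 2·61 + 4·142 + 5·(-599) = -2251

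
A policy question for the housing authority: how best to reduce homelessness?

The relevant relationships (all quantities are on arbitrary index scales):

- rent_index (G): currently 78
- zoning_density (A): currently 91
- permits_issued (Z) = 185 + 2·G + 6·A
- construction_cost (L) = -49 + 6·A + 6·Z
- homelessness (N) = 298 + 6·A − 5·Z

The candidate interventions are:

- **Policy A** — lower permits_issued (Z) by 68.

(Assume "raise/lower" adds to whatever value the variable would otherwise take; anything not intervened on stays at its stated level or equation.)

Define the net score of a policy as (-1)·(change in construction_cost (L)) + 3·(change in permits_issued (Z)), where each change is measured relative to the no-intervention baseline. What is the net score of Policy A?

Baseline:
  G = 78
  A = 91
  Z = 185 + 2·78 + 6·91 = 887
  L = -49 + 6·91 + 6·887 = 5819
Policy A (Z − 68):
  G = 78
  A = 91
  Z = 185 + 2·78 + 6·91 (−68 from intervention) = 819
  L = -49 + 6·91 + 6·819 = 5411
ΔL = 5411 − 5819 = -408; ΔZ = 819 − 887 = -68
Score = (-1)·(-408) + 3·(-68) = 204

204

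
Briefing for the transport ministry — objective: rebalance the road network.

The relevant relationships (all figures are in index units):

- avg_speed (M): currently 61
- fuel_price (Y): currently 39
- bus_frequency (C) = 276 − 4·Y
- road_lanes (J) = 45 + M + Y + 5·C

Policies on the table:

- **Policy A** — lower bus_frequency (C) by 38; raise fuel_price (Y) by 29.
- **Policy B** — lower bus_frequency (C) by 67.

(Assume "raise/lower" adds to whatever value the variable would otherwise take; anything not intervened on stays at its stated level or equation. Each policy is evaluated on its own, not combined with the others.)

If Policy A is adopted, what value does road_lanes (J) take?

Policy A (C − 38, Y + 29):
  M = 61
  Y = 39 + 29 = 68
  C = 276 − 4·68 (−38 from intervention) = -34
  J = 45 + 61 + 68 + 5·(-34) = 4

4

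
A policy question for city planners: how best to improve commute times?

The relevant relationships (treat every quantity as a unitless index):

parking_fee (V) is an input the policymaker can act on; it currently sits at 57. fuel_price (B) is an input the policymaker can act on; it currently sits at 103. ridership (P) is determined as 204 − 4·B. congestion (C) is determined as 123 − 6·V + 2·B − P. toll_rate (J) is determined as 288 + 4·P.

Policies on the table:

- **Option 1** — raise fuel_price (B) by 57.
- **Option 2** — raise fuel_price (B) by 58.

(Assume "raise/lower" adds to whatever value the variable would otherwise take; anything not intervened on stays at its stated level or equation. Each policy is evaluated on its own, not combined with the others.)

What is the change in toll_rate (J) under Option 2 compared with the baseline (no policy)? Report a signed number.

-928

Baseline:
  B = 103
  P = 204 − 4·103 = -208
  J = 288 + 4·(-208) = -544
Option 2 (B + 58):
  B = 103 + 58 = 161
  P = 204 − 4·161 = -440
  J = 288 + 4·(-440) = -1472
Change in J: -1472 − (-544) = -928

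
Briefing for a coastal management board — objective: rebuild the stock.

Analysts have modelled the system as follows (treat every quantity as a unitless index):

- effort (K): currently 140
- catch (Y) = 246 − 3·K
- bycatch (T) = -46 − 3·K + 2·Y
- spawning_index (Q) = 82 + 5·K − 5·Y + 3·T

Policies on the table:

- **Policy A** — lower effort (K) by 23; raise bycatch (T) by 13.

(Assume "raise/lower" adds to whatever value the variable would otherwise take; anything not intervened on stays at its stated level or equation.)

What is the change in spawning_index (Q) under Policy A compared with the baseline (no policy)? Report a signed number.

Baseline:
  K = 140
  Y = 246 − 3·140 = -174
  T = -46 − 3·140 + 2·(-174) = -814
  Q = 82 + 5·140 − 5·(-174) + 3·(-814) = -790
Policy A (K − 23, T + 13):
  K = 140 − 23 = 117
  Y = 246 − 3·117 = -105
  T = -46 − 3·117 + 2·(-105) (+13 from intervention) = -594
  Q = 82 + 5·117 − 5·(-105) + 3·(-594) = -590
Change in Q: -590 − (-790) = 200

200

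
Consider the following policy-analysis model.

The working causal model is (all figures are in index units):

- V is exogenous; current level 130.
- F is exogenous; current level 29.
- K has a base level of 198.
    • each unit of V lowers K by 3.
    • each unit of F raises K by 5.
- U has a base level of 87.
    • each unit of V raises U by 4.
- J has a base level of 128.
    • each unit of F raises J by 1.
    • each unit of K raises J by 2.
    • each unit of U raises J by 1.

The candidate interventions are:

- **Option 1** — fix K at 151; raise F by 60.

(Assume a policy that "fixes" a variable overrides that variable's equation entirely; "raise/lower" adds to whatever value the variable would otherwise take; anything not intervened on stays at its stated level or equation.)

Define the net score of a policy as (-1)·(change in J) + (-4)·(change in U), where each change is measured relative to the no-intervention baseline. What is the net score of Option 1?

-456

Baseline:
  V = 130
  F = 29
  K = 198 − 3·130 + 5·29 = -47
  U = 87 + 4·130 = 607
  J = 128 + 29 + 2·(-47) + 607 = 670
Option 1 (K := 151, F + 60):
  V = 130
  F = 29 + 60 = 89
  K = 151
  U = 87 + 4·130 = 607
  J = 128 + 89 + 2·151 + 607 = 1126
ΔJ = 1126 − 670 = 456; ΔU = 607 − 607 = 0
Score = (-1)·456 + (-4)·0 = -456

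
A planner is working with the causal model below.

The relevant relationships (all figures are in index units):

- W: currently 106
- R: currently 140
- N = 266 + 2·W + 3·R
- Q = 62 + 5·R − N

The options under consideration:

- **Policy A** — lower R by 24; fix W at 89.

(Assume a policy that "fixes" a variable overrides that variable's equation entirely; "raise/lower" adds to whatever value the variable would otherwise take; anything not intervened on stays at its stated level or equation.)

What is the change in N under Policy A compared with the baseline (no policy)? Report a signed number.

-106

Baseline:
  W = 106
  R = 140
  N = 266 + 2·106 + 3·140 = 898
Policy A (R − 24, W := 89):
  W = 89
  R = 140 − 24 = 116
  N = 266 + 2·89 + 3·116 = 792
Change in N: 792 − 898 = -106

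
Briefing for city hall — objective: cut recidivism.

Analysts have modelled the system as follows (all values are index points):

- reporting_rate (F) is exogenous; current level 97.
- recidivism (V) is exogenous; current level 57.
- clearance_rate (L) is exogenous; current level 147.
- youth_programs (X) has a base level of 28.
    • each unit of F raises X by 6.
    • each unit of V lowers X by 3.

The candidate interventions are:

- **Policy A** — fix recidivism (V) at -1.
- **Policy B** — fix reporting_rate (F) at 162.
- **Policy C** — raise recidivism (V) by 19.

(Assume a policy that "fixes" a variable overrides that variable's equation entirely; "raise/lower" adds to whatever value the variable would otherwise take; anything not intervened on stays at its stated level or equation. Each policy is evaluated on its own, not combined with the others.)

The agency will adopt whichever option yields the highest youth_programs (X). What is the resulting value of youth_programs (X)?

829

Policy A (V := -1):
  F = 97
  V = -1
  X = 28 + 6·97 − 3·(-1) = 613
Policy B (F := 162):
  F = 162
  V = 57
  X = 28 + 6·162 − 3·57 = 829
Policy C (V + 19):
  F = 97
  V = 57 + 19 = 76
  X = 28 + 6·97 − 3·76 = 382
Comparing — Policy A: X=613, Policy B: X=829, Policy C: X=382. Highest is 829 (Policy B).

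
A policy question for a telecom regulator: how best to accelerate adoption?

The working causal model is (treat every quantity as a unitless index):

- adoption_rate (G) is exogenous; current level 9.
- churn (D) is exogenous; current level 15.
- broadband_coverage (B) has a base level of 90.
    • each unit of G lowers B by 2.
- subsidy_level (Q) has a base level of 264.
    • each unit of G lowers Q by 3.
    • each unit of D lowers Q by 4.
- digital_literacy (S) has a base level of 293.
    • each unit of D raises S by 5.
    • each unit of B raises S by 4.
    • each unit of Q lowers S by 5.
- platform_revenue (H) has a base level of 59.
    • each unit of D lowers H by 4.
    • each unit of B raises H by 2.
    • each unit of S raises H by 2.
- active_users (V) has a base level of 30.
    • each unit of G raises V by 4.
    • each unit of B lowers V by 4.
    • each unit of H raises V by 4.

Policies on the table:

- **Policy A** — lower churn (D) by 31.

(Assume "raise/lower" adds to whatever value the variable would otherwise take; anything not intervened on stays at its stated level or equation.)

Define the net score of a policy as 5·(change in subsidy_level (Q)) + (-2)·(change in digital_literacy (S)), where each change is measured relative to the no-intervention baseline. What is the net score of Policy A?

Baseline:
  G = 9
  D = 15
  B = 90 − 2·9 = 72
  Q = 264 − 3·9 − 4·15 = 177
  S = 293 + 5·15 + 4·72 − 5·177 = -229
Policy A (D − 31):
  G = 9
  D = 15 − 31 = -16
  B = 90 − 2·9 = 72
  Q = 264 − 3·9 − 4·(-16) = 301
  S = 293 + 5·(-16) + 4·72 − 5·301 = -1004
ΔQ = 301 − 177 = 124; ΔS = -1004 − (-229) = -775
Score = 5·124 + (-2)·(-775) = 2170

2170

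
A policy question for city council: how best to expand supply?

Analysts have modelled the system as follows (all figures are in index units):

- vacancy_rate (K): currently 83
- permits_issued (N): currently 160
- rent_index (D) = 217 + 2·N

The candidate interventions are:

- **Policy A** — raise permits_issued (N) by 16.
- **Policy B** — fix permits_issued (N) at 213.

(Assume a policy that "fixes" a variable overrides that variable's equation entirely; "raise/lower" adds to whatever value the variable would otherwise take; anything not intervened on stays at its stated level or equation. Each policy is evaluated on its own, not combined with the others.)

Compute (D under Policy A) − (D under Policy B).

-74

Policy A (N + 16):
  N = 160 + 16 = 176
  D = 217 + 2·176 = 569
Policy B (N := 213):
  N = 213
  D = 217 + 2·213 = 643
D: 569 − 643 = -74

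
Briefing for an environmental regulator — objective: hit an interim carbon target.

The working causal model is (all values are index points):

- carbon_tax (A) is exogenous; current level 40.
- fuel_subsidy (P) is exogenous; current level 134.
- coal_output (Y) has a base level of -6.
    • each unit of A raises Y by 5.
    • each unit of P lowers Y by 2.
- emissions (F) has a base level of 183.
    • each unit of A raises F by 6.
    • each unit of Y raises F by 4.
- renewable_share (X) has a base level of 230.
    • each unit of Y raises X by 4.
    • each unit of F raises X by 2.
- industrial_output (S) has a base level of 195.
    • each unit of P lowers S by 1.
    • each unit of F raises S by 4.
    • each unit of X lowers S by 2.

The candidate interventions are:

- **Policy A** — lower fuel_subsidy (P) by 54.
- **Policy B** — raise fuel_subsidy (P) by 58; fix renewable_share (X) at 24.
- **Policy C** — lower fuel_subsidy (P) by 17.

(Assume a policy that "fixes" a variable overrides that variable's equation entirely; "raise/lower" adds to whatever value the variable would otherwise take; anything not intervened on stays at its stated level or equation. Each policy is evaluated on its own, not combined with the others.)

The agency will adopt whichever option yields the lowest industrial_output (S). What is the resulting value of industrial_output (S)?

Policy A (P − 54):
  A = 40
  P = 134 − 54 = 80
  Y = -6 + 5·40 − 2·80 = 34
  F = 183 + 6·40 + 4·34 = 559
  X = 230 + 4·34 + 2·559 = 1484
  S = 195 − 80 + 4·559 − 2·1484 = -617
Policy B (P + 58, X := 24):
  A = 40
  P = 134 + 58 = 192
  Y = -6 + 5·40 − 2·192 = -190
  F = 183 + 6·40 + 4·(-190) = -337
  X = 24
  S = 195 − 192 + 4·(-337) − 2·24 = -1393
Policy C (P − 17):
  A = 40
  P = 134 − 17 = 117
  Y = -6 + 5·40 − 2·117 = -40
  F = 183 + 6·40 + 4·(-40) = 263
  X = 230 + 4·(-40) + 2·263 = 596
  S = 195 − 117 + 4·263 − 2·596 = -62
Comparing — Policy A: S=-617, Policy B: S=-1393, Policy C: S=-62. Lowest is -1393 (Policy B).

-1393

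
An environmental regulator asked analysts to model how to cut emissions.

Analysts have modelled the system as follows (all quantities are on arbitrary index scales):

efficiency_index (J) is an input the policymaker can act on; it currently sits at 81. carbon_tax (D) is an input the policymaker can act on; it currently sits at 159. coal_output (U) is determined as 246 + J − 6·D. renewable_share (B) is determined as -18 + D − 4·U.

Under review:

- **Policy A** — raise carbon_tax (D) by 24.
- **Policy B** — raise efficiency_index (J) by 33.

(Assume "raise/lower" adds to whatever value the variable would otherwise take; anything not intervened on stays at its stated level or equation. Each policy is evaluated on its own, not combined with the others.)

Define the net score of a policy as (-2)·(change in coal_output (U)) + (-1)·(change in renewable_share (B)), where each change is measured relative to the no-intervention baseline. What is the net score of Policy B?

Baseline:
  J = 81
  D = 159
  U = 246 + 81 − 6·159 = -627
  B = -18 + 159 − 4·(-627) = 2649
Policy B (J + 33):
  J = 81 + 33 = 114
  D = 159
  U = 246 + 114 − 6·159 = -594
  B = -18 + 159 − 4·(-594) = 2517
ΔU = -594 − (-627) = 33; ΔB = 2517 − 2649 = -132
Score = (-2)·33 + (-1)·(-132) = 66

66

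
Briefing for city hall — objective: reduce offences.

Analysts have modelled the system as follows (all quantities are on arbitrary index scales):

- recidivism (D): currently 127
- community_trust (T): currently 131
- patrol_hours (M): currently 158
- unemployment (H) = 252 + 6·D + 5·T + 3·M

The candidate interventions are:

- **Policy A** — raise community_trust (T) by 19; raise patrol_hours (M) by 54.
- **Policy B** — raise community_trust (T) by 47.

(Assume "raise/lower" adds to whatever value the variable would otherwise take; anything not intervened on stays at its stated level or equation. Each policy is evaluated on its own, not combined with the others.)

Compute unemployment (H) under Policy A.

2400

Policy A (T + 19, M + 54):
  D = 127
  T = 131 + 19 = 150
  M = 158 + 54 = 212
  H = 252 + 6·127 + 5·150 + 3·212 = 2400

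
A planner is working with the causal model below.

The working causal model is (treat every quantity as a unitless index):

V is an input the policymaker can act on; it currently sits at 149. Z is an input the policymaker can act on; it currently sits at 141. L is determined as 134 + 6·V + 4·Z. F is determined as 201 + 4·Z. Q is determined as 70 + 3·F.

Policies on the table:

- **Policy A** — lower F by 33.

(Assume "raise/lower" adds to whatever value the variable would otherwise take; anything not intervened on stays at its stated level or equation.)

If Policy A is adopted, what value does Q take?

2266

Policy A (F − 33):
  Z = 141
  F = 201 + 4·141 (−33 from intervention) = 732
  Q = 70 + 3·732 = 2266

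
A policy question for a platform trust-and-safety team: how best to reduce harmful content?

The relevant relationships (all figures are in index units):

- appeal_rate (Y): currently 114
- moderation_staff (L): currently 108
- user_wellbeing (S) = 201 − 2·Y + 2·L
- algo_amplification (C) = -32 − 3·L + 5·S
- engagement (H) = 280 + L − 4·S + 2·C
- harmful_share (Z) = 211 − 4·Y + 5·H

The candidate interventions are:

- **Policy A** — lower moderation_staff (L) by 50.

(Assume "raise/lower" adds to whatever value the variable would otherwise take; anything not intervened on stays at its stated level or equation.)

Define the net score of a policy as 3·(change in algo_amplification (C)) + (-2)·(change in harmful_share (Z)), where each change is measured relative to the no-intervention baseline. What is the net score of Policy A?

2450

Baseline:
  Y = 114
  L = 108
  S = 201 − 2·114 + 2·108 = 189
  C = -32 − 3·108 + 5·189 = 589
  H = 280 + 108 − 4·189 + 2·589 = 810
  Z = 211 − 4·114 + 5·810 = 3805
Policy A (L − 50):
  Y = 114
  L = 108 − 50 = 58
  S = 201 − 2·114 + 2·58 = 89
  C = -32 − 3·58 + 5·89 = 239
  H = 280 + 58 − 4·89 + 2·239 = 460
  Z = 211 − 4·114 + 5·460 = 2055
ΔC = 239 − 589 = -350; ΔZ = 2055 − 3805 = -1750
Score = 3·(-350) + (-2)·(-1750) = 2450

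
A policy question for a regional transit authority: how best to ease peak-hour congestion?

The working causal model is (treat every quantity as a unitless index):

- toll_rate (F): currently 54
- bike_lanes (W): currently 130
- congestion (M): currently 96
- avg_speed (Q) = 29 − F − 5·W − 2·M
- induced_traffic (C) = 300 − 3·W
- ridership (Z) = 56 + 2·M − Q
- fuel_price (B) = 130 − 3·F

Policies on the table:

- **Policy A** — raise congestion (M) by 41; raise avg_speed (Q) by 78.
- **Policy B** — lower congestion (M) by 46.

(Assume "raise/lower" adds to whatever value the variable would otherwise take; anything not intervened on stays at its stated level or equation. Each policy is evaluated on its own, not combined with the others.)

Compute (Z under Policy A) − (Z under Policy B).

270

Policy A (M + 41, Q + 78):
  F = 54
  W = 130
  M = 96 + 41 = 137
  Q = 29 − 54 − 5·130 − 2·137 (+78 from intervention) = -871
  Z = 56 + 2·137 − (-871) = 1201
Policy B (M − 46):
  F = 54
  W = 130
  M = 96 − 46 = 50
  Q = 29 − 54 − 5·130 − 2·50 = -775
  Z = 56 + 2·50 − (-775) = 931
Z: 1201 − 931 = 270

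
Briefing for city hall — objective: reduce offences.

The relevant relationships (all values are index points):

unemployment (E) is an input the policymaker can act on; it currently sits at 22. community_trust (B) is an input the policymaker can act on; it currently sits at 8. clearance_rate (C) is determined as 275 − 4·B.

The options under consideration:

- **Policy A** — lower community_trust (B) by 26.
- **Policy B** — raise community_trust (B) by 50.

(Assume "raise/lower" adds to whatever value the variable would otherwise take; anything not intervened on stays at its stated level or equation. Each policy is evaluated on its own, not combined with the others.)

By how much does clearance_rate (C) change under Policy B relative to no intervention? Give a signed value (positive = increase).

Baseline:
  B = 8
  C = 275 − 4·8 = 243
Policy B (B + 50):
  B = 8 + 50 = 58
  C = 275 − 4·58 = 43
Change in C: 43 − 243 = -200

-200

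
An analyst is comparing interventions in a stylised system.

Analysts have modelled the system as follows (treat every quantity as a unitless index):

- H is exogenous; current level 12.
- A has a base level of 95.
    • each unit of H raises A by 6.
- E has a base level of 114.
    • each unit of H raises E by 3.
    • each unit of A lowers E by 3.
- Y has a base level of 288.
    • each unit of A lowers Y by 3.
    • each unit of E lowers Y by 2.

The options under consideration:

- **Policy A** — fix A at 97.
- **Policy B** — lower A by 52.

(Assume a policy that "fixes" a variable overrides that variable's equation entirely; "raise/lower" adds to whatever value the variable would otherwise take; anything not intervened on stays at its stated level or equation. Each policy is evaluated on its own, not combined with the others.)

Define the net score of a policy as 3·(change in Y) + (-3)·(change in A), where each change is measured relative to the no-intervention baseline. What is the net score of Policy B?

Baseline:
  H = 12
  A = 95 + 6·12 = 167
  E = 114 + 3·12 − 3·167 = -351
  Y = 288 − 3·167 − 2·(-351) = 489
Policy B (A − 52):
  H = 12
  A = 95 + 6·12 (−52 from intervention) = 115
  E = 114 + 3·12 − 3·115 = -195
  Y = 288 − 3·115 − 2·(-195) = 333
ΔY = 333 − 489 = -156; ΔA = 115 − 167 = -52
Score = 3·(-156) + (-3)·(-52) = -312

-312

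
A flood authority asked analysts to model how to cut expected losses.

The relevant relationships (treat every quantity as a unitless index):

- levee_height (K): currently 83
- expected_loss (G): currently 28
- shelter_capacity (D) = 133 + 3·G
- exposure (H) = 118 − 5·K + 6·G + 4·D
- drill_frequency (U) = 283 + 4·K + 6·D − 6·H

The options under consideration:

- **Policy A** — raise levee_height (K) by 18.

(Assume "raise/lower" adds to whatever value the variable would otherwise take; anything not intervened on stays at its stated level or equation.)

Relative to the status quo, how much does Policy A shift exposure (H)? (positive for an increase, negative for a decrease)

Baseline:
  K = 83
  G = 28
  D = 133 + 3·28 = 217
  H = 118 − 5·83 + 6·28 + 4·217 = 739
Policy A (K + 18):
  K = 83 + 18 = 101
  G = 28
  D = 133 + 3·28 = 217
  H = 118 − 5·101 + 6·28 + 4·217 = 649
Change in H: 649 − 739 = -90

-90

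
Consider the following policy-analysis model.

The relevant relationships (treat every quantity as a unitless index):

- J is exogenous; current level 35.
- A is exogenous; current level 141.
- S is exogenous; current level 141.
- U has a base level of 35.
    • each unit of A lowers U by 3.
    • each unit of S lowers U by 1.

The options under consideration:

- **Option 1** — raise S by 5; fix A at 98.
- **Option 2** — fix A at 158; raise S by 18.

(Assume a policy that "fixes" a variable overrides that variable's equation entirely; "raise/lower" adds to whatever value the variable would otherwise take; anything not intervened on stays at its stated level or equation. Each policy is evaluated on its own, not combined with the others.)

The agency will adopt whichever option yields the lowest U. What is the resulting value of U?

-598

Option 1 (S + 5, A := 98):
  A = 98
  S = 141 + 5 = 146
  U = 35 − 3·98 − 146 = -405
Option 2 (A := 158, S + 18):
  A = 158
  S = 141 + 18 = 159
  U = 35 − 3·158 − 159 = -598
Comparing — Option 1: U=-405, Option 2: U=-598. Lowest is -598 (Option 2).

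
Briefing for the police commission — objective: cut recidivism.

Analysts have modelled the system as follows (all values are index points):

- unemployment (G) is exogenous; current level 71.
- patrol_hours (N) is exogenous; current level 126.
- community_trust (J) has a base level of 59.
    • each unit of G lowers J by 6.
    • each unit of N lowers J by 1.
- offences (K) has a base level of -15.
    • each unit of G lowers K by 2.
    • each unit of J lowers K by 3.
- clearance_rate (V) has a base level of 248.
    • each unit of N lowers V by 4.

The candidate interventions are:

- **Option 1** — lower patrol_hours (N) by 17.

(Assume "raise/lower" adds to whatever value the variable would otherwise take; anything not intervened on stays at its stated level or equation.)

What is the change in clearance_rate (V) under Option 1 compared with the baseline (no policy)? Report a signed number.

68

Baseline:
  N = 126
  V = 248 − 4·126 = -256
Option 1 (N − 17):
  N = 126 − 17 = 109
  V = 248 − 4·109 = -188
Change in V: -188 − (-256) = 68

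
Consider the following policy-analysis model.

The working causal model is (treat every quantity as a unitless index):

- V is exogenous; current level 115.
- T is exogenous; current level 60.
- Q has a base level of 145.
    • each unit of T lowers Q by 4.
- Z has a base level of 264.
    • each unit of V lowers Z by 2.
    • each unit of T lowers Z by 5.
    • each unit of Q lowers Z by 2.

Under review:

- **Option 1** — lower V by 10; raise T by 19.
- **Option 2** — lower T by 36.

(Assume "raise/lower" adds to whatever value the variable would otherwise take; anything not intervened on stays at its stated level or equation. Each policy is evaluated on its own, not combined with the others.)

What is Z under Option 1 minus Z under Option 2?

Option 1 (V − 10, T + 19):
  V = 115 − 10 = 105
  T = 60 + 19 = 79
  Q = 145 − 4·79 = -171
  Z = 264 − 2·105 − 5·79 − 2·(-171) = 1
Option 2 (T − 36):
  V = 115
  T = 60 − 36 = 24
  Q = 145 − 4·24 = 49
  Z = 264 − 2·115 − 5·24 − 2·49 = -184
Z: 1 − (-184) = 185

185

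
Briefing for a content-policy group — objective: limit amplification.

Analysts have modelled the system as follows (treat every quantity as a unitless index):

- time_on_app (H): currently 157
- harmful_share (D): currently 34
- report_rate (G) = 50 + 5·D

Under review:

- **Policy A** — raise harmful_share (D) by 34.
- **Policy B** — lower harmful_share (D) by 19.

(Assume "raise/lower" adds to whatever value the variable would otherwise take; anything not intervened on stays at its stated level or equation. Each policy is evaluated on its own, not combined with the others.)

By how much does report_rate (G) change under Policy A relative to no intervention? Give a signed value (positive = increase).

Baseline:
  D = 34
  G = 50 + 5·34 = 220
Policy A (D + 34):
  D = 34 + 34 = 68
  G = 50 + 5·68 = 390
Change in G: 390 − 220 = 170

170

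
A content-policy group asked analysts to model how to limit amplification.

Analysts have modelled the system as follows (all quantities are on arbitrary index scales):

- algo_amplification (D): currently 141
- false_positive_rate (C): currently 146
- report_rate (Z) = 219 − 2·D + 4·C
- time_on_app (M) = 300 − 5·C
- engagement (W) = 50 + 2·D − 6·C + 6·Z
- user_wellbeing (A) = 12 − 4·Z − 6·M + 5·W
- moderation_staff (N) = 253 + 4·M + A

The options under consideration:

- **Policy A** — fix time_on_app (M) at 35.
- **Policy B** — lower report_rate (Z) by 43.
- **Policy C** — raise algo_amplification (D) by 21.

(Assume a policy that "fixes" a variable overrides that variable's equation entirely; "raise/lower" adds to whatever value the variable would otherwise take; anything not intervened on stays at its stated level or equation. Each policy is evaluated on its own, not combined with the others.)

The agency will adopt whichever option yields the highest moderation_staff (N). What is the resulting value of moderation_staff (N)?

Policy A (M := 35):
  D = 141
  C = 146
  Z = 219 − 2·141 + 4·146 = 521
  M = 35
  W = 50 + 2·141 − 6·146 + 6·521 = 2582
  A = 12 − 4·521 − 6·35 + 5·2582 = 10628
  N = 253 + 4·35 + 10628 = 11021
Policy B (Z − 43):
  D = 141
  C = 146
  Z = 219 − 2·141 + 4·146 (−43 from intervention) = 478
  M = 300 − 5·146 = -430
  W = 50 + 2·141 − 6·146 + 6·478 = 2324
  A = 12 − 4·478 − 6·(-430) + 5·2324 = 12300
  N = 253 + 4·(-430) + 12300 = 10833
Policy C (D + 21):
  D = 141 + 21 = 162
  C = 146
  Z = 219 − 2·162 + 4·146 = 479
  M = 300 − 5·146 = -430
  W = 50 + 2·162 − 6·146 + 6·479 = 2372
  A = 12 − 4·479 − 6·(-430) + 5·2372 = 12536
  N = 253 + 4·(-430) + 12536 = 11069
Comparing — Policy A: N=11021, Policy B: N=10833, Policy C: N=11069. Highest is 11069 (Policy C).

11069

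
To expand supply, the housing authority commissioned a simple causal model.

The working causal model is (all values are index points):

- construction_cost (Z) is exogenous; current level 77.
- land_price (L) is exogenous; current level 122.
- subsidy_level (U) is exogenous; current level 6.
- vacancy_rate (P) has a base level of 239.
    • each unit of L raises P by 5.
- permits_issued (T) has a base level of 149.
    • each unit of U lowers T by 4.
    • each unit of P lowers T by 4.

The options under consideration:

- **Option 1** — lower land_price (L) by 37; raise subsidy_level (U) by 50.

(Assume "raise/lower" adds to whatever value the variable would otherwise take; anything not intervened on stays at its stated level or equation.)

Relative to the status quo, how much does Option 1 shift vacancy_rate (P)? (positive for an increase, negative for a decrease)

Baseline:
  L = 122
  P = 239 + 5·122 = 849
Option 1 (L − 37, U + 50):
  L = 122 − 37 = 85
  P = 239 + 5·85 = 664
Change in P: 664 − 849 = -185

-185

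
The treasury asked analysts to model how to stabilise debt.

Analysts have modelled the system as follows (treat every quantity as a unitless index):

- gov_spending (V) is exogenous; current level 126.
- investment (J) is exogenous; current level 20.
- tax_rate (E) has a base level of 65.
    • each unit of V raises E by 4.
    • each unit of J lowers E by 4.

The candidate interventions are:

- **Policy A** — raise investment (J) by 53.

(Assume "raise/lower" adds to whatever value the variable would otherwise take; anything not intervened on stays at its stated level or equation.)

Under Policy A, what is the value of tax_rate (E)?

Policy A (J + 53):
  V = 126
  J = 20 + 53 = 73
  E = 65 + 4·126 − 4·73 = 277

277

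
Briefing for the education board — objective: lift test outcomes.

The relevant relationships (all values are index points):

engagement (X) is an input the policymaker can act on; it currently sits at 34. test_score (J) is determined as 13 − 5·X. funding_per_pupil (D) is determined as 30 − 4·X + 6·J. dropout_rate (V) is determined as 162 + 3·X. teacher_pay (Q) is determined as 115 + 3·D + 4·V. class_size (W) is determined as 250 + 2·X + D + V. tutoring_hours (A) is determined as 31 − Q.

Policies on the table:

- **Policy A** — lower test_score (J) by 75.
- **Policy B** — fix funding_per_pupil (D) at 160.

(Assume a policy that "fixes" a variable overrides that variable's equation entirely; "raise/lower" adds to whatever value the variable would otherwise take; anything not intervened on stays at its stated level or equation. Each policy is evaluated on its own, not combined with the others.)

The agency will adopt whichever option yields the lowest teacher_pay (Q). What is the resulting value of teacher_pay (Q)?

-3323

Policy A (J − 75):
  X = 34
  J = 13 − 5·34 (−75 from intervention) = -232
  D = 30 − 4·34 + 6·(-232) = -1498
  V = 162 + 3·34 = 264
  Q = 115 + 3·(-1498) + 4·264 = -3323
Policy B (D := 160):
  X = 34
  J = 13 − 5·34 = -157
  D = 160
  V = 162 + 3·34 = 264
  Q = 115 + 3·160 + 4·264 = 1651
Comparing — Policy A: Q=-3323, Policy B: Q=1651. Lowest is -3323 (Policy A).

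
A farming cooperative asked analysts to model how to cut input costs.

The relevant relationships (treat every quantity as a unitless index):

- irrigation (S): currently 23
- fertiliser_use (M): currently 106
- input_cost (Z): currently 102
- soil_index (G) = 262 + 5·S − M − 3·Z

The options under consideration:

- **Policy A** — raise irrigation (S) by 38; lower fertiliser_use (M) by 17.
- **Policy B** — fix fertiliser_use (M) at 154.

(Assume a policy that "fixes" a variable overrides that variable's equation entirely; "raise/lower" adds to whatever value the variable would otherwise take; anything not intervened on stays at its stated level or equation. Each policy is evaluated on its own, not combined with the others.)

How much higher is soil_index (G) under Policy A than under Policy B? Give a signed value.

Policy A (S + 38, M − 17):
  S = 23 + 38 = 61
  M = 106 − 17 = 89
  Z = 102
  G = 262 + 5·61 − 89 − 3·102 = 172
Policy B (M := 154):
  S = 23
  M = 154
  Z = 102
  G = 262 + 5·23 − 154 − 3·102 = -83
G: 172 − (-83) = 255

255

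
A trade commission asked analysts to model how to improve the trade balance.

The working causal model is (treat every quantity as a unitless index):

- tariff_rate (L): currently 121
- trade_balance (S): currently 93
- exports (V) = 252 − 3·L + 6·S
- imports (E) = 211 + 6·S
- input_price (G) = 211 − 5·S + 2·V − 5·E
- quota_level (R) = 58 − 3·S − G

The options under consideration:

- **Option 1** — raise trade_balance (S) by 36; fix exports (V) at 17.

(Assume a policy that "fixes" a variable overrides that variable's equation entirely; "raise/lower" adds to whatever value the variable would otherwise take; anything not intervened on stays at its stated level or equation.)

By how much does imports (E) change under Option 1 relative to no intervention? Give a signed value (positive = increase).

Baseline:
  S = 93
  E = 211 + 6·93 = 769
Option 1 (S + 36, V := 17):
  S = 93 + 36 = 129
  E = 211 + 6·129 = 985
Change in E: 985 − 769 = 216

216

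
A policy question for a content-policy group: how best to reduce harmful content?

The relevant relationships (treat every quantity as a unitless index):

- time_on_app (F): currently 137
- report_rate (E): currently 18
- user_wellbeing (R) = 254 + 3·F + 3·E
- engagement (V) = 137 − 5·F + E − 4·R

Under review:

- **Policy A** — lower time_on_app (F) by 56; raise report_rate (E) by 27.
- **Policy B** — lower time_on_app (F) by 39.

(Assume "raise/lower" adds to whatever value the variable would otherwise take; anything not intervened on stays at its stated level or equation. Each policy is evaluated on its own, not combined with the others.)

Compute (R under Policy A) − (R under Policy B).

Policy A (F − 56, E + 27):
  F = 137 − 56 = 81
  E = 18 + 27 = 45
  R = 254 + 3·81 + 3·45 = 632
Policy B (F − 39):
  F = 137 − 39 = 98
  E = 18
  R = 254 + 3·98 + 3·18 = 602
R: 632 − 602 = 30

30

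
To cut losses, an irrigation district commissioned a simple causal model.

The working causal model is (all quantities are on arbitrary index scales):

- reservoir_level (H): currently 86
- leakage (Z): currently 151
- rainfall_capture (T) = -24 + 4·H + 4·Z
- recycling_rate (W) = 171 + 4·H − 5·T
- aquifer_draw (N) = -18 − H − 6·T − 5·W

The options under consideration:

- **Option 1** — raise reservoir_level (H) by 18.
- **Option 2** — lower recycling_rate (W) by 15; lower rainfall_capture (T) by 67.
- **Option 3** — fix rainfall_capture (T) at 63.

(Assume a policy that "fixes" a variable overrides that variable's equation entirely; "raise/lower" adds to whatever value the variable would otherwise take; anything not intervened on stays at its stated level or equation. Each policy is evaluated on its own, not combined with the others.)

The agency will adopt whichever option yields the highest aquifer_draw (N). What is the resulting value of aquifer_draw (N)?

Option 1 (H + 18):
  H = 86 + 18 = 104
  Z = 151
  T = -24 + 4·104 + 4·151 = 996
  W = 171 + 4·104 − 5·996 = -4393
  N = -18 − 104 − 6·996 − 5·(-4393) = 15867
Option 2 (W − 15, T − 67):
  H = 86
  Z = 151
  T = -24 + 4·86 + 4·151 (−67 from intervention) = 857
  W = 171 + 4·86 − 5·857 (−15 from intervention) = -3785
  N = -18 − 86 − 6·857 − 5·(-3785) = 13679
Option 3 (T := 63):
  H = 86
  Z = 151
  T = 63
  W = 171 + 4·86 − 5·63 = 200
  N = -18 − 86 − 6·63 − 5·200 = -1482
Comparing — Option 1: N=15867, Option 2: N=13679, Option 3: N=-1482. Highest is 15867 (Option 1).

15867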